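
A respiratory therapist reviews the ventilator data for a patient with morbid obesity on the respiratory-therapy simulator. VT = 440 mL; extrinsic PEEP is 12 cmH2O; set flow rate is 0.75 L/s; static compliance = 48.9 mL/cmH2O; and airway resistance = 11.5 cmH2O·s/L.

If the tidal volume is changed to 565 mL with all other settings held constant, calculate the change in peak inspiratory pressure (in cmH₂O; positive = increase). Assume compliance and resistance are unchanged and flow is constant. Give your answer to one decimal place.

2.6

PIP = Vt/C + R·V̇ + PEEP (constant-flow equation of motion).
Only the elastic term changes: ΔPIP = ΔVt / C = (565 − 440) / 48.9 = 2.556 cmH2O.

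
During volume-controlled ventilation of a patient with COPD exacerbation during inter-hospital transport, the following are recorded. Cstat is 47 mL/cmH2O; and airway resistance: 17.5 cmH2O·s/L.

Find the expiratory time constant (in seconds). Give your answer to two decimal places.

0.82

τ = R × C = 17.5 × 47 mL/cmH2O = 17.5 × 0.047 L/cmH2O = 0.8225 s.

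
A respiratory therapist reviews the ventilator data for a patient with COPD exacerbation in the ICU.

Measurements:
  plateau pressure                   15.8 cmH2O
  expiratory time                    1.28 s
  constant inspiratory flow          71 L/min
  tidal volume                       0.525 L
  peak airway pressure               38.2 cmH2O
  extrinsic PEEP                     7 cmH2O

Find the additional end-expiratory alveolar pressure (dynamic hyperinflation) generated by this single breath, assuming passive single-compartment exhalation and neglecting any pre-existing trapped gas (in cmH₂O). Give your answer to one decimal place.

2.8

Flow: 71 L/min ÷ 60 = 1.1833 L/s.
R = (PIP − Pplat)/V̇ = (38.2 − 15.8) / 1.1833 = 22.4/1.1833 = 18.93 cmH2O·s/L.
C = Vt/(Pplat − PEEP) = 525.0 / (15.8 − 7) = 525.0/8.8 = 59.659 mL/cmH2O.
τ = R × C = 18.93 × 0.05966 L/cmH2O = 1.129 s.
Fraction remaining = e^(−Te/τ) = e^(−1.28/1.129) = 0.3218; trapped volume = 525.0 × 0.3218 = 168.95 mL.
Additional alveolar pressure from trapping ≈ V_trapped / C = 168.95 / 59.659 = 2.832 cmH2O.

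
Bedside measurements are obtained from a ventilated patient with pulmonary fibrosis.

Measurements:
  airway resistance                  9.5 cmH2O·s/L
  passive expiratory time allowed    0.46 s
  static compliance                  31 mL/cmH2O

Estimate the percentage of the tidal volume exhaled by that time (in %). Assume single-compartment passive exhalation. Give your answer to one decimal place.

79.0

τ = R × C = 9.5 × 31 mL/cmH2O = 9.5 × 0.031 L/cmH2O = 0.2945 s.
Passive exhalation: V(t)/V₀ = e^(−t/τ) = e^(−0.46/0.2945) = 0.2097.
Fraction exhaled = 1 − 0.2097 = 0.7903 → 79.03%.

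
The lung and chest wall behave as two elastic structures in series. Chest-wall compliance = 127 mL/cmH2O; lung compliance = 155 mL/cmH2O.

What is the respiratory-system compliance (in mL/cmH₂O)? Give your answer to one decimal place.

69.8

Lung and chest wall are elastances in series: 1/Crs = 1/CL + 1/Ccw.
1/Crs = 1/155 + 1/127 = 0.01433.
Crs = 69.784 mL/cmH2O.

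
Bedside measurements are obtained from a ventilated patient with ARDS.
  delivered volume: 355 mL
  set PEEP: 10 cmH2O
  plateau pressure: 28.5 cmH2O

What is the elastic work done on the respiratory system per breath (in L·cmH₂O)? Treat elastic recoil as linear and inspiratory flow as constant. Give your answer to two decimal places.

Elastic work ≈ ½ × (Pplat − PEEP) × Vt = 0.5 × (28.5 − 10) × 0.355 L = 0.5 × 18.5 × 0.355 = 3.284 L·cmH2O.

3.28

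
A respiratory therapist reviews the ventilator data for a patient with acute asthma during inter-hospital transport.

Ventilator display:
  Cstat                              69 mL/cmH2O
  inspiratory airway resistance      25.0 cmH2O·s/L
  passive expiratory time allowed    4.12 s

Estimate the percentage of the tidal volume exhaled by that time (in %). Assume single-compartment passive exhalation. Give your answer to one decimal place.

τ = R × C = 25.0 × 69 mL/cmH2O = 25.0 × 0.069 L/cmH2O = 1.725 s.
Passive exhalation: V(t)/V₀ = e^(−t/τ) = e^(−4.12/1.725) = 0.09178.
Fraction exhaled = 1 − 0.09178 = 0.9082 → 90.82%.

90.8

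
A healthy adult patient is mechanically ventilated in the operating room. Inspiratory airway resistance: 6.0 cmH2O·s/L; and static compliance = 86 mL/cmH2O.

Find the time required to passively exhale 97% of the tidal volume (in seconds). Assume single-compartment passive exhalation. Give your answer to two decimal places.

1.81

τ = R × C = 6.0 × 86 mL/cmH2O = 6.0 × 0.086 L/cmH2O = 0.516 s.
Exhaled fraction f = 1 − e^(−t/τ) → t = −τ·ln(1 − f) = −0.516·ln(0.03) = 1.809 s.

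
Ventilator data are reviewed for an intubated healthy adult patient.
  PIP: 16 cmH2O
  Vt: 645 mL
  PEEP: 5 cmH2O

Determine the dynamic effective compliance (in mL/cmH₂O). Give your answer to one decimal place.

58.6

Dynamic compliance = Vt / (PIP − PEEP) = 645 / (16 − 5) = 645 / 11.0 = 58.636 mL/cmH2O.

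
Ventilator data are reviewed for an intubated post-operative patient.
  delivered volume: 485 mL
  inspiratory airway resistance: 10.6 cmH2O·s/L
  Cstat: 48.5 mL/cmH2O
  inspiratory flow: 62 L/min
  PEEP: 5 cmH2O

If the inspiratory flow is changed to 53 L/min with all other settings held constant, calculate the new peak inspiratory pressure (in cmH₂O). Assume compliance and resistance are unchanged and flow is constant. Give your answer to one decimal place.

Flow: 62 L/min ÷ 60 = 1.0333 L/s.
New flow: 53 L/min ÷ 60 = 0.8833 L/s.
PIP = Vt/C + R·V̇ + PEEP (constant-flow equation of motion).
Only the resistive term changes: ΔPIP = R × ΔV̇ = 10.6 × (0.8833 − 1.0333) = 10.6 × -0.15 = -1.59 cmH2O.
Original PIP = 485/48.5 + 10.6×1.0333 + 5 = 25.953 cmH2O; new PIP = 25.953 + (-1.59) = 24.363 cmH2O.

24.4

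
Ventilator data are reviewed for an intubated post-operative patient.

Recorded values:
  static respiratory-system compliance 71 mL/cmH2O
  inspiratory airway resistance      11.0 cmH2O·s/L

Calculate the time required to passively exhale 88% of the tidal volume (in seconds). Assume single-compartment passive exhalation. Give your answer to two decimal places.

1.66

τ = R × C = 11.0 × 71 mL/cmH2O = 11.0 × 0.071 L/cmH2O = 0.781 s.
Exhaled fraction f = 1 − e^(−t/τ) → t = −τ·ln(1 − f) = −0.781·ln(0.12) = 1.656 s.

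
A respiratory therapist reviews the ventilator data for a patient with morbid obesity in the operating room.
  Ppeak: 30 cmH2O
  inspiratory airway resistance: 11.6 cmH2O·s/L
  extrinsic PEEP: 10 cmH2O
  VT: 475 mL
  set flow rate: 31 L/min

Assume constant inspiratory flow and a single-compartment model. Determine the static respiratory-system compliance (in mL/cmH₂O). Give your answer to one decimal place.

33.9

Flow: 31 L/min ÷ 60 = 0.5167 L/s.
Equation of motion (constant flow): PIP = Vt/C + R·V̇ + PEEP.
Vt/C = PIP − R·V̇ − PEEP = 30 − 11.6×0.5167 − 10 = 30 − 5.994 − 10 = 14.006 cmH2O.
C = Vt / 14.006 = 475 / 14.006 = 33.914 mL/cmH2O.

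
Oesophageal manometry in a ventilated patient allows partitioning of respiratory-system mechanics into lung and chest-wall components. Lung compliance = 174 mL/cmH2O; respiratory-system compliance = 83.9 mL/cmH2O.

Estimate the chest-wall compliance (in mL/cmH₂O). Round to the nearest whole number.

1/Ccw = 1/Crs − 1/CL.
1/Ccw = 1/83.9 − 1/174 = 0.006172.
Ccw = 162.02 mL/cmH2O.

162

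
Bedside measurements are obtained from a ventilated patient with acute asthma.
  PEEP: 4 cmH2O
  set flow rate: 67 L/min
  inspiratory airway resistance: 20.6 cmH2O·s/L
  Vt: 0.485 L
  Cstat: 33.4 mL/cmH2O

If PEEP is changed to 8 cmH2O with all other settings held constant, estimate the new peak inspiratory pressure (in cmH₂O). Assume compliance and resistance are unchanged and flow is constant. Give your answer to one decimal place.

45.5

Flow: 67 L/min ÷ 60 = 1.1167 L/s.
PIP = Vt/C + R·V̇ + PEEP (constant-flow equation of motion).
Only the baseline term changes: ΔPIP = ΔPEEP = 8 − 4 = 4.0 cmH2O.
Original PIP = 485/33.4 + 20.6×1.1167 + 4 = 41.525 cmH2O; new PIP = 41.525 + (4.0) = 45.525 cmH2O.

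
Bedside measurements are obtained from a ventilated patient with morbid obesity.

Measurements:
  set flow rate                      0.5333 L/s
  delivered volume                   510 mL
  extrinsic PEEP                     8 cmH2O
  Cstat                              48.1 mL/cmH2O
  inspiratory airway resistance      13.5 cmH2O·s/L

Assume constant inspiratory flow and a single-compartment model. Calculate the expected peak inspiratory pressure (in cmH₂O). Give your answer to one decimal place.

Equation of motion (constant flow): PIP = Vt/C + R·V̇ + PEEP.
PIP = 510/48.1 + 13.5×0.5333 + 8 = 10.603 + 7.2 + 8 = 25.803 cmH2O.

25.8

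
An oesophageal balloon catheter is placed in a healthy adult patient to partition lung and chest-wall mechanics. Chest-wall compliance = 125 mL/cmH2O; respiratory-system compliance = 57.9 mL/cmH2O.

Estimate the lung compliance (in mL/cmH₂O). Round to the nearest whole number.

1/CL = 1/Crs − 1/Ccw.
1/CL = 1/57.9 − 1/125 = 0.009271.
CL = 107.86 mL/cmH2O.

108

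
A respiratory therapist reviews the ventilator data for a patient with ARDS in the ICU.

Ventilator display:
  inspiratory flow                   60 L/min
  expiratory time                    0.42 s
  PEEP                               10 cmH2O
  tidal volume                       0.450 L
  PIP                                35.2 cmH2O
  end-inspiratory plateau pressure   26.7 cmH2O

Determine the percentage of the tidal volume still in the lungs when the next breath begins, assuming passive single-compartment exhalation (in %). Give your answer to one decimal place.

Flow: 60 L/min ÷ 60 = 1 L/s.
R = (PIP − Pplat)/V̇ = (35.2 − 26.7) / 1 = 8.5/1 = 8.5 cmH2O·s/L.
C = Vt/(Pplat − PEEP) = 450.0 / (26.7 − 10) = 450.0/16.7 = 26.946 mL/cmH2O.
τ = R × C = 8.5 × 0.02695 L/cmH2O = 0.2291 s.
Fraction remaining at end-expiration = e^(−Te/τ) = e^(−0.42/0.2291) = 0.1599 → 15.99%.

16.0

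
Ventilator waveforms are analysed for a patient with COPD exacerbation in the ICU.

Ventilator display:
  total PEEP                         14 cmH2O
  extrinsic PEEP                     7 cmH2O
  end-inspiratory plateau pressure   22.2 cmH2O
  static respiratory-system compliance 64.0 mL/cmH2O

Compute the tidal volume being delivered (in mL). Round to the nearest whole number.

525

End-expiratory occlusion gives total PEEP = 14 cmH2O (intrinsic PEEP = 14 − 7 = 7). Use total PEEP for the elastic gradient.
Vt = Cstat × (Pplat − PEEPtotal) = 64.0 × (22.2 − 14) = 64.0 × 8.2 = 524.8 mL.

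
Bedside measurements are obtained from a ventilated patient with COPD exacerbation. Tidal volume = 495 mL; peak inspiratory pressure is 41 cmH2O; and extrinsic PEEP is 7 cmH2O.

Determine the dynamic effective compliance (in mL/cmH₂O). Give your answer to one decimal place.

Dynamic compliance = Vt / (PIP − PEEP) = 495 / (41 − 7) = 495 / 34.0 = 14.559 mL/cmH2O.

14.6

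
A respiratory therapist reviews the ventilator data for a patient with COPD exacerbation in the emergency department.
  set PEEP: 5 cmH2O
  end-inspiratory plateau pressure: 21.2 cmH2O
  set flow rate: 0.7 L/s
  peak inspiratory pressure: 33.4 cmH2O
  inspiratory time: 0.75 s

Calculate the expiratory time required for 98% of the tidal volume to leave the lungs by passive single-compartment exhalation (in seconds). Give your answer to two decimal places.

2.21

Vt = flow × Ti = 0.7 L/s × 0.75 s × 1000 mL/L = 525.0 mL.
R = (PIP − Pplat)/V̇ = (33.4 − 21.2) / 0.7 = 12.2/0.7 = 17.429 cmH2O·s/L.
C = Vt/(Pplat − PEEP) = 525.0 / (21.2 − 5) = 525.0/16.2 = 32.407 mL/cmH2O.
τ = R × C = 17.429 × 0.03241 L/cmH2O = 0.5649 s.
t = −τ·ln(1 − 0.98) = −0.5649·ln(0.02) = 2.21 s.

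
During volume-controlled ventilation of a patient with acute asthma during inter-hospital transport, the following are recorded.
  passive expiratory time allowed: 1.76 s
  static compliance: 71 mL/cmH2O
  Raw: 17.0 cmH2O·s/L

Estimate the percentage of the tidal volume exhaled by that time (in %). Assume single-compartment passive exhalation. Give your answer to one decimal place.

76.7

τ = R × C = 17.0 × 71 mL/cmH2O = 17.0 × 0.071 L/cmH2O = 1.207 s.
Passive exhalation: V(t)/V₀ = e^(−t/τ) = e^(−1.76/1.207) = 0.2327.
Fraction exhaled = 1 − 0.2327 = 0.7673 → 76.73%.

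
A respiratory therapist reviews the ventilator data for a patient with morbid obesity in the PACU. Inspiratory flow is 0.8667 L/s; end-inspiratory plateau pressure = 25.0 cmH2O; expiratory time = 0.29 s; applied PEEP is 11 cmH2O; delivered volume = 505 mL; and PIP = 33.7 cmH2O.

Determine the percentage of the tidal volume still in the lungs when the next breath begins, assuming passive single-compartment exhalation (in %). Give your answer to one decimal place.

44.9

R = (PIP − Pplat)/V̇ = (33.7 − 25.0) / 0.8667 = 8.7/0.8667 = 10.038 cmH2O·s/L.
C = Vt/(Pplat − PEEP) = 505.0 / (25.0 − 11) = 505.0/14.0 = 36.071 mL/cmH2O.
τ = R × C = 10.038 × 0.03607 L/cmH2O = 0.3621 s.
Fraction remaining at end-expiration = e^(−Te/τ) = e^(−0.29/0.3621) = 0.4489 → 44.89%.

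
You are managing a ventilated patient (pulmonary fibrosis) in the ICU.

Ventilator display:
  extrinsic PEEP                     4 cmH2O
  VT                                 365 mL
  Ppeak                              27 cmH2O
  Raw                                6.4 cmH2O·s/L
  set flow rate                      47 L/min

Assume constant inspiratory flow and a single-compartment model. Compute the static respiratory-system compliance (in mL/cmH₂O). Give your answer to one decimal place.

Flow: 47 L/min ÷ 60 = 0.7833 L/s.
Equation of motion (constant flow): PIP = Vt/C + R·V̇ + PEEP.
Vt/C = PIP − R·V̇ − PEEP = 27 − 6.4×0.7833 − 4 = 27 − 5.013 − 4 = 17.987 cmH2O.
C = Vt / 17.987 = 365 / 17.987 = 20.292 mL/cmH2O.

20.3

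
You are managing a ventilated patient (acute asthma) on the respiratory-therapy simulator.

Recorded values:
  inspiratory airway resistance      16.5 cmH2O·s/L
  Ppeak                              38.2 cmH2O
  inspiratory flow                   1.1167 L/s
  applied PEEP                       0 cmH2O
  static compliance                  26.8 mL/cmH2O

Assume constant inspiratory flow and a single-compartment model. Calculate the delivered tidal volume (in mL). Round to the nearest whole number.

Equation of motion (constant flow): PIP = Vt/C + R·V̇ + PEEP.
Vt/C = PIP − R·V̇ − PEEP = 38.2 − 18.426 − 0 = 19.774 cmH2O.
Vt = C × 19.774 = 26.8 × 19.774 = 529.94 mL.

530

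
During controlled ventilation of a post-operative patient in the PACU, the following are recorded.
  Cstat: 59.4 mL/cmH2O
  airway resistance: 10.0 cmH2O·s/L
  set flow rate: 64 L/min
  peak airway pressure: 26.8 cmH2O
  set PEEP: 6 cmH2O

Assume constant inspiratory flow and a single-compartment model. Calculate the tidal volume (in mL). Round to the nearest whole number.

602

Flow: 64 L/min ÷ 60 = 1.0667 L/s.
Equation of motion (constant flow): PIP = Vt/C + R·V̇ + PEEP.
Vt/C = PIP − R·V̇ − PEEP = 26.8 − 10.667 − 6 = 10.133 cmH2O.
Vt = C × 10.133 = 59.4 × 10.133 = 601.9 mL.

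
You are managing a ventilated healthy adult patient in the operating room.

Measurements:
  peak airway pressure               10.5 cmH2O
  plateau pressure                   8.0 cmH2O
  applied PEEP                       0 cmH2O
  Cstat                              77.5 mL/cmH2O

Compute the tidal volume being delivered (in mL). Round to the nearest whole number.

620

Vt = Cstat × (Pplat − PEEP) = 77.5 × (8.0 − 0) = 77.5 × 8.0 = 620.0 mL.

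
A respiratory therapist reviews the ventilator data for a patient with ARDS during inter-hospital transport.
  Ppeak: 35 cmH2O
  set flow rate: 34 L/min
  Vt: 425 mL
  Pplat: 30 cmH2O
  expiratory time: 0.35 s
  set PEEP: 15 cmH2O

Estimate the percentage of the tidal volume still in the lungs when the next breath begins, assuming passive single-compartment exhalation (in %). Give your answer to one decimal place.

Flow: 34 L/min ÷ 60 = 0.5667 L/s.
R = (PIP − Pplat)/V̇ = (35 − 30) / 0.5667 = 5.0/0.5667 = 8.823 cmH2O·s/L.
C = Vt/(Pplat − PEEP) = 425.0 / (30 − 15) = 425.0/15.0 = 28.333 mL/cmH2O.
τ = R × C = 8.823 × 0.02833 L/cmH2O = 0.25 s.
Fraction remaining at end-expiration = e^(−Te/τ) = e^(−0.35/0.25) = 0.2466 → 24.66%.

24.7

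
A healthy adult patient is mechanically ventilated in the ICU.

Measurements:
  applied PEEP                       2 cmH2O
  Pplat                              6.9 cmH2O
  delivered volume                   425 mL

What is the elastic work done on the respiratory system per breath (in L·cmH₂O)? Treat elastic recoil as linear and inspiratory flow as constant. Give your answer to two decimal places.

Elastic work ≈ ½ × (Pplat − PEEP) × Vt = 0.5 × (6.9 − 2) × 0.425 L = 0.5 × 4.9 × 0.425 = 1.041 L·cmH2O.

1.04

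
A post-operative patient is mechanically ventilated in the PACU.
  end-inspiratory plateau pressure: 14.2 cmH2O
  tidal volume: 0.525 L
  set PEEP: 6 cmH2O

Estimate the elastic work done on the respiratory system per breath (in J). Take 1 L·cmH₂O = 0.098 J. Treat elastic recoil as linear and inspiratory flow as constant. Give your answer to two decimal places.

0.21

Elastic work ≈ ½ × (Pplat − PEEP) × Vt = 0.5 × (14.2 − 6) × 0.525 L = 0.5 × 8.2 × 0.525 = 2.153 L·cmH2O.
× 0.098 J/(L·cmH2O) → 0.211 J.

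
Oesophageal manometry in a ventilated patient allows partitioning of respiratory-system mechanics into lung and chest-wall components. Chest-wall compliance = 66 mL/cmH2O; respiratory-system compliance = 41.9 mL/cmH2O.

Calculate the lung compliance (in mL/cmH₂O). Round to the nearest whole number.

115

1/CL = 1/Crs − 1/Ccw.
1/CL = 1/41.9 − 1/66 = 0.008715.
CL = 114.74 mL/cmH2O.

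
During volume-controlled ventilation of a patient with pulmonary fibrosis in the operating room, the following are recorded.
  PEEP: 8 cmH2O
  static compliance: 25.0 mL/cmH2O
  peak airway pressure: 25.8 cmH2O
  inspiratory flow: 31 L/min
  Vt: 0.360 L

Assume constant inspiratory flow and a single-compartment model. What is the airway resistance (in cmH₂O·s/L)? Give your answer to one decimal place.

6.6

Flow: 31 L/min ÷ 60 = 0.5167 L/s.
Equation of motion (constant flow): PIP = Vt/C + R·V̇ + PEEP.
R·V̇ = PIP − Vt/C − PEEP = 25.8 − 360/25.0 − 8 = 25.8 − 14.4 − 8 = 3.4 cmH2O.
R = 3.4 / 0.5167 = 6.58 cmH2O·s/L.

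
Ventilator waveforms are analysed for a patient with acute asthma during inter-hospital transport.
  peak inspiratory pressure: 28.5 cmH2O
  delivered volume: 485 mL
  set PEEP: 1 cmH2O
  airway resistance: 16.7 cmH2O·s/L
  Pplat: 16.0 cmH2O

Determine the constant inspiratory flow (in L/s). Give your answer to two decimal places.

flow = (PIP − Pplat) / Raw = 12.5 / 16.7 = 0.7485 L/s.

0.75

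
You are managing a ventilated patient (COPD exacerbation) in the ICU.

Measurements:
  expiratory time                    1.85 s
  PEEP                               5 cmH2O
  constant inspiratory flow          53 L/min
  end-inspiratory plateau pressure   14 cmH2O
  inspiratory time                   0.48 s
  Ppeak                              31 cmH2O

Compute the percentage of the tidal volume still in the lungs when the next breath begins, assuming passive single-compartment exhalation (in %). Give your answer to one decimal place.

13.0

Flow: 53 L/min ÷ 60 = 0.8833 L/s.
Vt = flow × Ti = 0.8833 L/s × 0.48 s × 1000 mL/L = 423.98 mL.
R = (PIP − Pplat)/V̇ = (31 − 14) / 0.8833 = 17.0/0.8833 = 19.246 cmH2O·s/L.
C = Vt/(Pplat − PEEP) = 423.98 / (14 − 5) = 423.98/9.0 = 47.109 mL/cmH2O.
τ = R × C = 19.246 × 0.04711 L/cmH2O = 0.9067 s.
Fraction remaining at end-expiration = e^(−Te/τ) = e^(−1.85/0.9067) = 0.13 → 13.0%.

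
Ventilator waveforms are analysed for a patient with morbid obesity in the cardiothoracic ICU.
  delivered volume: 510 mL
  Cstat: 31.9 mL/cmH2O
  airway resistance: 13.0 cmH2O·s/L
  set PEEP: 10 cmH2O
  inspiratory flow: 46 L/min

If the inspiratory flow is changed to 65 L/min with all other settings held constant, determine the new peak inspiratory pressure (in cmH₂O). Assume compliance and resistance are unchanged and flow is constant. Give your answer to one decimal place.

40.1

Flow: 46 L/min ÷ 60 = 0.7667 L/s.
New flow: 65 L/min ÷ 60 = 1.0833 L/s.
PIP = Vt/C + R·V̇ + PEEP (constant-flow equation of motion).
Only the resistive term changes: ΔPIP = R × ΔV̇ = 13.0 × (1.0833 − 0.7667) = 13.0 × 0.3166 = 4.116 cmH2O.
Original PIP = 510/31.9 + 13.0×0.7667 + 10 = 35.955 cmH2O; new PIP = 35.955 + (4.116) = 40.071 cmH2O.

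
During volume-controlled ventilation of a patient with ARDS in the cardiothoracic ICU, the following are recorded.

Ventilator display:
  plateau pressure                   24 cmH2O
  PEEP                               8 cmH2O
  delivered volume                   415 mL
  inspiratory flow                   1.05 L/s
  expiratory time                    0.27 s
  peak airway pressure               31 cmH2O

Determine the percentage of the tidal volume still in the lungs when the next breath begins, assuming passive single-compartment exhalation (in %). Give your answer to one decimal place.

21.0

R = (PIP − Pplat)/V̇ = (31 − 24) / 1.05 = 7.0/1.05 = 6.667 cmH2O·s/L.
C = Vt/(Pplat − PEEP) = 415.0 / (24 − 8) = 415.0/16.0 = 25.938 mL/cmH2O.
τ = R × C = 6.667 × 0.02594 L/cmH2O = 0.1729 s.
Fraction remaining at end-expiration = e^(−Te/τ) = e^(−0.27/0.1729) = 0.2098 → 20.98%.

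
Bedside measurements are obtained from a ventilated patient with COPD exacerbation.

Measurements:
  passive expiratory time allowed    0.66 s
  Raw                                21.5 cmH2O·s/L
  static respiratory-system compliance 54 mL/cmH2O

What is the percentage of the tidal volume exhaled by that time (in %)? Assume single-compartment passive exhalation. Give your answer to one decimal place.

43.4

τ = R × C = 21.5 × 54 mL/cmH2O = 21.5 × 0.054 L/cmH2O = 1.161 s.
Passive exhalation: V(t)/V₀ = e^(−t/τ) = e^(−0.66/1.161) = 0.5664.
Fraction exhaled = 1 − 0.5664 = 0.4336 → 43.36%.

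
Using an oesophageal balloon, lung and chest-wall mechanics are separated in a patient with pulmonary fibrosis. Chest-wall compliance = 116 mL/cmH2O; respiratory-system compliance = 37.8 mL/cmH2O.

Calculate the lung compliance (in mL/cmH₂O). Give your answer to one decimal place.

56.1

1/CL = 1/Crs − 1/Ccw.
1/CL = 1/37.8 − 1/116 = 0.01783.
CL = 56.085 mL/cmH2O.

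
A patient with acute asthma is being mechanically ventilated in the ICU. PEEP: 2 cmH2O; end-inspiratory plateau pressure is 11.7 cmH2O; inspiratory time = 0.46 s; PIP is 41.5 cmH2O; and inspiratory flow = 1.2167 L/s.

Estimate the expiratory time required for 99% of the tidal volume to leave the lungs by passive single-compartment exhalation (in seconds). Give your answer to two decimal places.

Vt = flow × Ti = 1.2167 L/s × 0.46 s × 1000 mL/L = 559.68 mL.
R = (PIP − Pplat)/V̇ = (41.5 − 11.7) / 1.2167 = 29.8/1.2167 = 24.492 cmH2O·s/L.
C = Vt/(Pplat − PEEP) = 559.68 / (11.7 − 2) = 559.68/9.7 = 57.699 mL/cmH2O.
τ = R × C = 24.492 × 0.0577 L/cmH2O = 1.413 s.
t = −τ·ln(1 − 0.99) = −1.413·ln(0.01) = 6.507 s.

6.51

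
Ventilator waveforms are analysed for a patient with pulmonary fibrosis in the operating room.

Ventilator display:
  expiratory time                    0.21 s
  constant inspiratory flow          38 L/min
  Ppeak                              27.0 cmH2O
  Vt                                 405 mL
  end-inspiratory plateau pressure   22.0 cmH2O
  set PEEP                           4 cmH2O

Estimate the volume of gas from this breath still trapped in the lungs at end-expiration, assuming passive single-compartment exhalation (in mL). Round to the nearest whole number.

Flow: 38 L/min ÷ 60 = 0.6333 L/s.
R = (PIP − Pplat)/V̇ = (27.0 − 22.0) / 0.6333 = 5.0/0.6333 = 7.895 cmH2O·s/L.
C = Vt/(Pplat − PEEP) = 405.0 / (22.0 − 4) = 405.0/18.0 = 22.5 mL/cmH2O.
τ = R × C = 7.895 × 0.0225 L/cmH2O = 0.1776 s.
Fraction remaining = e^(−Te/τ) = e^(−0.21/0.1776) = 0.3065.
Trapped volume = 405.0 × 0.3065 = 124.13 mL.

124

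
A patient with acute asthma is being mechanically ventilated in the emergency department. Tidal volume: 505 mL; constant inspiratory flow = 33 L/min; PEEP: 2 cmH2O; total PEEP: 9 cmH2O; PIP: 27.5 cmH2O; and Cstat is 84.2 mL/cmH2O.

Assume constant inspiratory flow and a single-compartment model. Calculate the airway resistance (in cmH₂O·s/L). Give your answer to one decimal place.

Flow: 33 L/min ÷ 60 = 0.55 L/s.
Total PEEP = 9 cmH2O (set 2 + intrinsic 7); this is the baseline alveolar pressure.
Equation of motion (constant flow): PIP = Vt/C + R·V̇ + PEEP.
R·V̇ = PIP − Vt/C − PEEP = 27.5 − 505/84.2 − 9 = 27.5 − 5.998 − 9 = 12.502 cmH2O.
R = 12.502 / 0.55 = 22.731 cmH2O·s/L.

22.7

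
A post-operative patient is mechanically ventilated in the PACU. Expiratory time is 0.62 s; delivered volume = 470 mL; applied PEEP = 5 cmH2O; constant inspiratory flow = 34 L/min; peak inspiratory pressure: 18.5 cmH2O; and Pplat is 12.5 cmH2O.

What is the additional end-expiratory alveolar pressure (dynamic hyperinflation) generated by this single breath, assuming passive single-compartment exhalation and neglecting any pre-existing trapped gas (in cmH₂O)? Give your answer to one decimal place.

Flow: 34 L/min ÷ 60 = 0.5667 L/s.
R = (PIP − Pplat)/V̇ = (18.5 − 12.5) / 0.5667 = 6.0/0.5667 = 10.588 cmH2O·s/L.
C = Vt/(Pplat − PEEP) = 470.0 / (12.5 − 5) = 470.0/7.5 = 62.667 mL/cmH2O.
τ = R × C = 10.588 × 0.06267 L/cmH2O = 0.6635 s.
Fraction remaining = e^(−Te/τ) = e^(−0.62/0.6635) = 0.3928; trapped volume = 470.0 × 0.3928 = 184.62 mL.
Additional alveolar pressure from trapping ≈ V_trapped / C = 184.62 / 62.667 = 2.946 cmH2O.

2.9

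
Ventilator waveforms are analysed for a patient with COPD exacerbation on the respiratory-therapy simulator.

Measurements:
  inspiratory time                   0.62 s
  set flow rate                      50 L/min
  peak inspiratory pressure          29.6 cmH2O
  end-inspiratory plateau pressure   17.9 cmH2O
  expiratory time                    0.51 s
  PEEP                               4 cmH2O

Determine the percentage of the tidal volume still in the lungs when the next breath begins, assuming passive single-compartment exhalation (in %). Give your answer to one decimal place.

37.6

Flow: 50 L/min ÷ 60 = 0.8333 L/s.
Vt = flow × Ti = 0.8333 L/s × 0.62 s × 1000 mL/L = 516.65 mL.
R = (PIP − Pplat)/V̇ = (29.6 − 17.9) / 0.8333 = 11.7/0.8333 = 14.041 cmH2O·s/L.
C = Vt/(Pplat − PEEP) = 516.65 / (17.9 − 4) = 516.65/13.9 = 37.169 mL/cmH2O.
τ = R × C = 14.041 × 0.03717 L/cmH2O = 0.5219 s.
Fraction remaining at end-expiration = e^(−Te/τ) = e^(−0.51/0.5219) = 0.3764 → 37.64%.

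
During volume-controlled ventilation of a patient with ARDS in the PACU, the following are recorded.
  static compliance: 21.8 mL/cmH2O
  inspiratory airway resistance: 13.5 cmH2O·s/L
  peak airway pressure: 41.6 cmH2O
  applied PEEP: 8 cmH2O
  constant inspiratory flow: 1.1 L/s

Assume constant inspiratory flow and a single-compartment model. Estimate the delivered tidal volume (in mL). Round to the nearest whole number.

Equation of motion (constant flow): PIP = Vt/C + R·V̇ + PEEP.
Vt/C = PIP − R·V̇ − PEEP = 41.6 − 14.85 − 8 = 18.75 cmH2O.
Vt = C × 18.75 = 21.8 × 18.75 = 408.75 mL.

409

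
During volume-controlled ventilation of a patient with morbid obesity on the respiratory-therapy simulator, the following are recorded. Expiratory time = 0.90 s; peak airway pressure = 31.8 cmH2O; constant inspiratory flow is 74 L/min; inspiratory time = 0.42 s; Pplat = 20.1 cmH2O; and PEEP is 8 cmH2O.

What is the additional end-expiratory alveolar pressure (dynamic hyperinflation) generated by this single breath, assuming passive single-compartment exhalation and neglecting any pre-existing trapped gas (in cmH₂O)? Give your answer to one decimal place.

1.3

Flow: 74 L/min ÷ 60 = 1.2333 L/s.
Vt = flow × Ti = 1.2333 L/s × 0.42 s × 1000 mL/L = 517.99 mL.
R = (PIP − Pplat)/V̇ = (31.8 − 20.1) / 1.2333 = 11.7/1.2333 = 9.487 cmH2O·s/L.
C = Vt/(Pplat − PEEP) = 517.99 / (20.1 − 8) = 517.99/12.1 = 42.809 mL/cmH2O.
τ = R × C = 9.487 × 0.04281 L/cmH2O = 0.4061 s.
Fraction remaining = e^(−Te/τ) = e^(−0.90/0.4061) = 0.109; trapped volume = 517.99 × 0.109 = 56.461 mL.
Additional alveolar pressure from trapping ≈ V_trapped / C = 56.461 / 42.809 = 1.319 cmH2O.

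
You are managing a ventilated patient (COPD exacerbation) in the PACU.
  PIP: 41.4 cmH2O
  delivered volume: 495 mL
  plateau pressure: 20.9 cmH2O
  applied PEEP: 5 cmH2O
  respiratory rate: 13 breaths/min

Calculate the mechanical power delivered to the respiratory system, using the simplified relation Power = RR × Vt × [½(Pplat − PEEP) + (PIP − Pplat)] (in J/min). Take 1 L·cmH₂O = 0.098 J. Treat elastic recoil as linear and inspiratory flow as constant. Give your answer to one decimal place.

Per-breath work = Vt × [½(Pplat−PEEP) + (PIP−Pplat)] = 0.495 × [0.5×15.9 + 20.5] = 0.495 × 28.45 = 14.083 L·cmH2O.
Power = 13 × 14.083 = 183.08 L·cmH2O/min.
× 0.098 J/(L·cmH2O) → 17.942 J/min.

17.9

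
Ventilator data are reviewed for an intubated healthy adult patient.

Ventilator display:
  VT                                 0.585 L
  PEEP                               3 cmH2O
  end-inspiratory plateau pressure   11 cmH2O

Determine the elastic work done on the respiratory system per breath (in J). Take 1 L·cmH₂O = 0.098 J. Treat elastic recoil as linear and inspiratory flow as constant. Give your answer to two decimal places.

0.23

Elastic work ≈ ½ × (Pplat − PEEP) × Vt = 0.5 × (11 − 3) × 0.585 L = 0.5 × 8.0 × 0.585 = 2.34 L·cmH2O.
× 0.098 J/(L·cmH2O) → 0.2293 J.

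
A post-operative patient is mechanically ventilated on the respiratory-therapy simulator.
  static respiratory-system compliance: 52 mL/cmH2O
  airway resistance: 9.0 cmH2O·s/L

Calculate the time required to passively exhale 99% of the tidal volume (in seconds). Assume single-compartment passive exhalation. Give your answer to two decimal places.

2.16

τ = R × C = 9.0 × 52 mL/cmH2O = 9.0 × 0.052 L/cmH2O = 0.468 s.
Exhaled fraction f = 1 − e^(−t/τ) → t = −τ·ln(1 − f) = −0.468·ln(0.01) = 2.155 s.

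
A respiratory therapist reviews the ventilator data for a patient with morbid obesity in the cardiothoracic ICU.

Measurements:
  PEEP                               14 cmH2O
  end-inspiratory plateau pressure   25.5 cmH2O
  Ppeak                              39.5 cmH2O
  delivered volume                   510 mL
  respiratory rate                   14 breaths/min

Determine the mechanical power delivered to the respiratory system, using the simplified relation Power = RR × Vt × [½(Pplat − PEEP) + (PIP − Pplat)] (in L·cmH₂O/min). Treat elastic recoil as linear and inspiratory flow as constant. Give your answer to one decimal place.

Per-breath work = Vt × [½(Pplat−PEEP) + (PIP−Pplat)] = 0.510 × [0.5×11.5 + 14.0] = 0.510 × 19.75 = 10.073 L·cmH2O.
Power = 14 × 10.073 = 141.02 L·cmH2O/min.

141.0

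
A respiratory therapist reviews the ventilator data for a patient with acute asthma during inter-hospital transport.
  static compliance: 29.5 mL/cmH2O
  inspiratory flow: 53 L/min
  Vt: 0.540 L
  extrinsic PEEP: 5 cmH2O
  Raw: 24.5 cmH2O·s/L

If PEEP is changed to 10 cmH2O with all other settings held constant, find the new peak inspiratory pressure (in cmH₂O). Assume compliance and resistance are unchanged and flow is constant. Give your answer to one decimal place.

Flow: 53 L/min ÷ 60 = 0.8833 L/s.
PIP = Vt/C + R·V̇ + PEEP (constant-flow equation of motion).
Only the baseline term changes: ΔPIP = ΔPEEP = 10 − 5 = 5.0 cmH2O.
Original PIP = 540/29.5 + 24.5×0.8833 + 5 = 44.946 cmH2O; new PIP = 44.946 + (5.0) = 49.946 cmH2O.

49.9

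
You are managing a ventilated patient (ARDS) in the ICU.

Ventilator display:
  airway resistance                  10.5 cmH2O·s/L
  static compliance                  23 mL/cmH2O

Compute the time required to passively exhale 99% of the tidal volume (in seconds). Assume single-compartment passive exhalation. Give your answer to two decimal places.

τ = R × C = 10.5 × 23 mL/cmH2O = 10.5 × 0.023 L/cmH2O = 0.2415 s.
Exhaled fraction f = 1 − e^(−t/τ) → t = −τ·ln(1 − f) = −0.2415·ln(0.01) = 1.112 s.

1.11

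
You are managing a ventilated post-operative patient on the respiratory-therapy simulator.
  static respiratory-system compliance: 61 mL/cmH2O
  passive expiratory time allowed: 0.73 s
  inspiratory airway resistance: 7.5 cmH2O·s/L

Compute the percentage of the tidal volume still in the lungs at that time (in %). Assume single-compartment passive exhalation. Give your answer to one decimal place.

20.3

τ = R × C = 7.5 × 61 mL/cmH2O = 7.5 × 0.061 L/cmH2O = 0.4575 s.
Passive exhalation: V(t)/V₀ = e^(−t/τ) = e^(−0.73/0.4575) = 0.2028.
Fraction remaining = 0.2028 → 20.28%.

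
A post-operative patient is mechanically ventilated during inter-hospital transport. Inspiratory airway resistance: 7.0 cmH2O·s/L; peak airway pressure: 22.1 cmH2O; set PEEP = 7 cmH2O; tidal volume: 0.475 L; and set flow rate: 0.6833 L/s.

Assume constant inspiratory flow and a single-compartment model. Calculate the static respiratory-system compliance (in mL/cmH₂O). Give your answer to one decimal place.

Equation of motion (constant flow): PIP = Vt/C + R·V̇ + PEEP.
Vt/C = PIP − R·V̇ − PEEP = 22.1 − 7.0×0.6833 − 7 = 22.1 − 4.783 − 7 = 10.317 cmH2O.
C = Vt / 10.317 = 475 / 10.317 = 46.041 mL/cmH2O.

46.0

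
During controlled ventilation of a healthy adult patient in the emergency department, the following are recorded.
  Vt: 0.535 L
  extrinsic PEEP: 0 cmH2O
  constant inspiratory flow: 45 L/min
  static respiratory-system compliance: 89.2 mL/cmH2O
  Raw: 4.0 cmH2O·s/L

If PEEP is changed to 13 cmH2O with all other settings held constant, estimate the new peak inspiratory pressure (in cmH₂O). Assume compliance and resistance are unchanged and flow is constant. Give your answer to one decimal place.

22.0

Flow: 45 L/min ÷ 60 = 0.75 L/s.
PIP = Vt/C + R·V̇ + PEEP (constant-flow equation of motion).
Only the baseline term changes: ΔPIP = ΔPEEP = 13 − 0 = 13.0 cmH2O.
Original PIP = 535/89.2 + 4.0×0.75 + 0 = 8.998 cmH2O; new PIP = 8.998 + (13.0) = 21.998 cmH2O.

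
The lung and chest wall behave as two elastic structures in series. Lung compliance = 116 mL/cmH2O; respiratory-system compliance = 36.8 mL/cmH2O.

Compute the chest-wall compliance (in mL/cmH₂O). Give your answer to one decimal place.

53.9

1/Ccw = 1/Crs − 1/CL.
1/Ccw = 1/36.8 − 1/116 = 0.01855.
Ccw = 53.908 mL/cmH2O.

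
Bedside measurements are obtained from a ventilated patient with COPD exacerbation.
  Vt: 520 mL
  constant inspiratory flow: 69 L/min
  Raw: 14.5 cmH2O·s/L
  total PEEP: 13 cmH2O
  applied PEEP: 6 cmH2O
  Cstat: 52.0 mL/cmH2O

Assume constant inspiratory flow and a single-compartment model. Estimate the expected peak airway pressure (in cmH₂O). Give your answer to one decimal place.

Flow: 69 L/min ÷ 60 = 1.15 L/s.
Total PEEP = 13 cmH2O (set 6 + intrinsic 7); this is the baseline alveolar pressure.
Equation of motion (constant flow): PIP = Vt/C + R·V̇ + PEEP.
PIP = 520/52.0 + 14.5×1.15 + 13 = 10.0 + 16.675 + 13 = 39.675 cmH2O.

39.7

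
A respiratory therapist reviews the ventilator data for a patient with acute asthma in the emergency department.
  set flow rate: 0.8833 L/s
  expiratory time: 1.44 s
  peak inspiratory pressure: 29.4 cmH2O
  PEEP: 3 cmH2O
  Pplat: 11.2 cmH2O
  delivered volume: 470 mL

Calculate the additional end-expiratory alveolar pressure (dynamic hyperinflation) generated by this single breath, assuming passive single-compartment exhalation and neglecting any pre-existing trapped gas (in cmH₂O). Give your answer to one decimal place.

2.4

R = (PIP − Pplat)/V̇ = (29.4 − 11.2) / 0.8833 = 18.2/0.8833 = 20.605 cmH2O·s/L.
C = Vt/(Pplat − PEEP) = 470.0 / (11.2 − 3) = 470.0/8.2 = 57.317 mL/cmH2O.
τ = R × C = 20.605 × 0.05732 L/cmH2O = 1.181 s.
Fraction remaining = e^(−Te/τ) = e^(−1.44/1.181) = 0.2954; trapped volume = 470.0 × 0.2954 = 138.84 mL.
Additional alveolar pressure from trapping ≈ V_trapped / C = 138.84 / 57.317 = 2.422 cmH2O.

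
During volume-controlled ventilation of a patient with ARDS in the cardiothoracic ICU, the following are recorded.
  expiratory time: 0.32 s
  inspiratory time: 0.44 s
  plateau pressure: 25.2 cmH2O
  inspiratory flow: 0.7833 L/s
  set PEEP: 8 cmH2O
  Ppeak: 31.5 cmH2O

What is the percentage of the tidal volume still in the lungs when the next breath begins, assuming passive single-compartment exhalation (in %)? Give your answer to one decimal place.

13.7

Vt = flow × Ti = 0.7833 L/s × 0.44 s × 1000 mL/L = 344.65 mL.
R = (PIP − Pplat)/V̇ = (31.5 − 25.2) / 0.7833 = 6.3/0.7833 = 8.043 cmH2O·s/L.
C = Vt/(Pplat − PEEP) = 344.65 / (25.2 − 8) = 344.65/17.2 = 20.038 mL/cmH2O.
τ = R × C = 8.043 × 0.02004 L/cmH2O = 0.1612 s.
Fraction remaining at end-expiration = e^(−Te/τ) = e^(−0.32/0.1612) = 0.1374 → 13.74%.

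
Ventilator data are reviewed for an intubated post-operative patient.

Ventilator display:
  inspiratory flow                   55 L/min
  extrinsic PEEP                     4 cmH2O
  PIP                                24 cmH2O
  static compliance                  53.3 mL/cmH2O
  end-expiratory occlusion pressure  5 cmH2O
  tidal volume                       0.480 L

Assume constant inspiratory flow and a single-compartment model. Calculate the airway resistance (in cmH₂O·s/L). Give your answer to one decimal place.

Flow: 55 L/min ÷ 60 = 0.9167 L/s.
Total PEEP = 5 cmH2O (set 4 + intrinsic 1); this is the baseline alveolar pressure.
Equation of motion (constant flow): PIP = Vt/C + R·V̇ + PEEP.
R·V̇ = PIP − Vt/C − PEEP = 24 − 480/53.3 − 5 = 24 − 9.006 − 5 = 9.994 cmH2O.
R = 9.994 / 0.9167 = 10.902 cmH2O·s/L.

10.9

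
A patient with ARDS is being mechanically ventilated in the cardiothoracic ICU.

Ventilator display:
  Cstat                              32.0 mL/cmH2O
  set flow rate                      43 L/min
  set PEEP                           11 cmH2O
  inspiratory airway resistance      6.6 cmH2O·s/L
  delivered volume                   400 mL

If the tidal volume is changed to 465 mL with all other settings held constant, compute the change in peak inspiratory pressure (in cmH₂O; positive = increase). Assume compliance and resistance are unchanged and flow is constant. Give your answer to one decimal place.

PIP = Vt/C + R·V̇ + PEEP (constant-flow equation of motion).
Only the elastic term changes: ΔPIP = ΔVt / C = (465 − 400) / 32.0 = 2.031 cmH2O.

2.0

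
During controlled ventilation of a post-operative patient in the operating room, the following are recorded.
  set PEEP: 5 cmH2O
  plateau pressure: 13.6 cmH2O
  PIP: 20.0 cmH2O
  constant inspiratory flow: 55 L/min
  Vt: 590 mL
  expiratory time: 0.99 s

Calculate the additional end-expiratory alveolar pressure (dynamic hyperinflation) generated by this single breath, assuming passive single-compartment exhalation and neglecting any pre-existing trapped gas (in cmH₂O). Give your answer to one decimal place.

Flow: 55 L/min ÷ 60 = 0.9167 L/s.
R = (PIP − Pplat)/V̇ = (20.0 − 13.6) / 0.9167 = 6.4/0.9167 = 6.982 cmH2O·s/L.
C = Vt/(Pplat − PEEP) = 590.0 / (13.6 − 5) = 590.0/8.6 = 68.605 mL/cmH2O.
τ = R × C = 6.982 × 0.06861 L/cmH2O = 0.479 s.
Fraction remaining = e^(−Te/τ) = e^(−0.99/0.479) = 0.1266; trapped volume = 590.0 × 0.1266 = 74.694 mL.
Additional alveolar pressure from trapping ≈ V_trapped / C = 74.694 / 68.605 = 1.089 cmH2O.

1.1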